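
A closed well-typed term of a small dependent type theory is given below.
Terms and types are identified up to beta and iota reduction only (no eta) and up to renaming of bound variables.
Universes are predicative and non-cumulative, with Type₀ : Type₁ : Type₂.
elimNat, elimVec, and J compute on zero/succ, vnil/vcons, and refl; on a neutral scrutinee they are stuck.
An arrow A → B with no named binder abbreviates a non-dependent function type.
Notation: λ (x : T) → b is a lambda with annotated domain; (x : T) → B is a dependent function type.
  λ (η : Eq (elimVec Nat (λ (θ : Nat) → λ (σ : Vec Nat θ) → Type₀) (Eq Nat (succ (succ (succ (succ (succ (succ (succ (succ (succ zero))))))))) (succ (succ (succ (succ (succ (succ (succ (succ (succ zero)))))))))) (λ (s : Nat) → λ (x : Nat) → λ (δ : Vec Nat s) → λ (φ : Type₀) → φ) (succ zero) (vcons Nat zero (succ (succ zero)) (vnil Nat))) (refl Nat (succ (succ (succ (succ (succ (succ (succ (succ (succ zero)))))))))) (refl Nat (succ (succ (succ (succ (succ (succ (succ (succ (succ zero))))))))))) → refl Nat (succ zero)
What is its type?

the term's type:
  Eq (Eq Nat (succ (succ (succ (succ (succ (succ (succ (succ (succ zero))))))))) (succ (succ (succ (succ (succ (succ (succ (succ (succ zero)))))))))) (refl Nat (succ (succ (succ (succ (succ (succ (succ (succ (succ zero)))))))))) (refl Nat (succ (succ (succ (succ (succ (succ (succ (succ (succ zero)))))))))) → Eq Nat (succ zero) (succ zero)


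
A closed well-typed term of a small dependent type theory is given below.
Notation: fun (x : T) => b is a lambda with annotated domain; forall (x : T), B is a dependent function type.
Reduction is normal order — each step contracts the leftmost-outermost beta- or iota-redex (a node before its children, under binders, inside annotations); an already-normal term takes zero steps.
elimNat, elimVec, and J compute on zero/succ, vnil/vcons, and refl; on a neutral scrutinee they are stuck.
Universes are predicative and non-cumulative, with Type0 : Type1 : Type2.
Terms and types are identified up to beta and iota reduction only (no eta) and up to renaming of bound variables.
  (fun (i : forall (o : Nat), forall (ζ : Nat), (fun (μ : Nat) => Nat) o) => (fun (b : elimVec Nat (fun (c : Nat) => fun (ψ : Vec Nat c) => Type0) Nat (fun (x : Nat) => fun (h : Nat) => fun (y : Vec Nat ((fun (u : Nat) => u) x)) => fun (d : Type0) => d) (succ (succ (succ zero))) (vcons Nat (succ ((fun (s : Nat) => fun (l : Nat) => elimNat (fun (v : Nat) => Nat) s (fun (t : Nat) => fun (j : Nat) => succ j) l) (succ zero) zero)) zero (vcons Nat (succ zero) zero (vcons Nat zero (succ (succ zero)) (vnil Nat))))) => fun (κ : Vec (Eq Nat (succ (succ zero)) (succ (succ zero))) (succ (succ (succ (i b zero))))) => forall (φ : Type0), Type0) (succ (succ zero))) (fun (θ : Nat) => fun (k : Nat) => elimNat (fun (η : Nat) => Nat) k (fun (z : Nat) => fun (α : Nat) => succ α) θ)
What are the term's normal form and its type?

resulting normal form:
  fun (i : Vec (Eq Nat (succ (succ zero)) (succ (succ zero))) (succ (succ (succ (succ (succ zero)))))) => forall (o : Type0), Type0
type:
  forall (i : Vec (Eq Nat (succ (succ zero)) (succ (succ zero))) (succ (succ (succ (succ (succ zero)))))), Type1
observation: the term reaches its normal form after 11 normal-order steps.


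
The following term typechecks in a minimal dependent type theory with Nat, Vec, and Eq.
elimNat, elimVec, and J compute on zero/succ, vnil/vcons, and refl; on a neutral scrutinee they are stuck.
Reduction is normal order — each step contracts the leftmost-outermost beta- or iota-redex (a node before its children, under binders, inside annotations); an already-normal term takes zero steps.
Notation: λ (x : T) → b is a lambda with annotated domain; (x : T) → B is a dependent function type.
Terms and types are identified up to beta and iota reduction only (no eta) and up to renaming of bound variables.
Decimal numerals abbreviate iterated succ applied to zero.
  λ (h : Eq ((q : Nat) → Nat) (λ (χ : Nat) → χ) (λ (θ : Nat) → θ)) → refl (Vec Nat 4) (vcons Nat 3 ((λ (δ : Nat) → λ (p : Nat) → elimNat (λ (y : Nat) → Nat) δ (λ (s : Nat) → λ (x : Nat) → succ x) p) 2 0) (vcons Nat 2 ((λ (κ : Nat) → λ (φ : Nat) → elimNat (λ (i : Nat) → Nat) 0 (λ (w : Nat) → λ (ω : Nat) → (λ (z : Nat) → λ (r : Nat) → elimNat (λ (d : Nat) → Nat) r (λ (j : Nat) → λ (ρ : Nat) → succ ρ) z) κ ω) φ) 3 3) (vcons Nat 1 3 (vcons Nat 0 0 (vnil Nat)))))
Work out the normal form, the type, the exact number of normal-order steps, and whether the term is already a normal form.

resulting normal form:
  λ (h : Eq ((q : Nat) → Nat) (λ (χ : Nat) → χ) (λ (θ : Nat) → θ)) → refl (Vec Nat 4) (vcons Nat 3 2 (vcons Nat 2 9 (vcons Nat 1 3 (vcons Nat 0 0 (vnil Nat)))))
inferred type:
  (h : Eq ((q : Nat) → Nat) (λ (χ : Nat) → χ) (λ (θ : Nat) → θ)) → Eq (Vec Nat 4) (vcons Nat 3 2 (vcons Nat 2 9 (vcons Nat 1 3 (vcons Nat 0 0 (vnil Nat))))) (vcons Nat 3 2 (vcons Nat 2 9 (vcons Nat 1 3 (vcons Nat 0 0 (vnil Nat)))))
normal-order step count: 51
term was already normal: no
first redex: a beta-redex


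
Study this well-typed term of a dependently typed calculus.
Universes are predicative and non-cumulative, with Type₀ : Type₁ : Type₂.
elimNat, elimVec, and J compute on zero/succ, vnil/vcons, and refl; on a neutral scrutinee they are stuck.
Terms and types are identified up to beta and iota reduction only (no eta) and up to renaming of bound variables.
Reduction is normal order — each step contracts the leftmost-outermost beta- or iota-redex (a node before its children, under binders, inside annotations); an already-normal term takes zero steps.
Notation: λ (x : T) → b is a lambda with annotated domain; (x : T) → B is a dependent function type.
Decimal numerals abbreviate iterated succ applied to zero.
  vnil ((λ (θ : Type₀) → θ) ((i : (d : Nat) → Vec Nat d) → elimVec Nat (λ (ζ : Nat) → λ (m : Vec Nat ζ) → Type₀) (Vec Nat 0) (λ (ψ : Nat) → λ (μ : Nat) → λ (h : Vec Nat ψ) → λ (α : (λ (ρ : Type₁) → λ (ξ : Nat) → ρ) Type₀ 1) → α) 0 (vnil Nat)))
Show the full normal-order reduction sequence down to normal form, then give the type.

reduction (normal order):
  vnil ((λ (θ : Type₀) → θ) ((i : (d : Nat) → Vec Nat d) → elimVec Nat (λ (ζ : Nat) → λ (m : Vec Nat ζ) → Type₀) (Vec Nat 0) (λ (ψ : Nat) → λ (μ : Nat) → λ (h : Vec Nat ψ) → λ (α : (λ (ρ : Type₁) → λ (ξ : Nat) → ρ) Type₀ 1) → α) 0 (vnil Nat)))
  ~> vnil ((θ : (i : Nat) → Vec Nat i) → elimVec Nat (λ (d : Nat) → λ (ζ : Vec Nat d) → Type₀) (Vec Nat 0) (λ (m : Nat) → λ (ψ : Nat) → λ (μ : Vec Nat m) → λ (h : (λ (α : Type₁) → λ (ρ : Nat) → α) Type₀ 1) → h) 0 (vnil Nat))
  ~> vnil ((θ : (i : Nat) → Vec Nat i) → Vec Nat 0)
type:
  Vec ((θ : (i : Nat) → Vec Nat i) → Vec Nat 0) 0


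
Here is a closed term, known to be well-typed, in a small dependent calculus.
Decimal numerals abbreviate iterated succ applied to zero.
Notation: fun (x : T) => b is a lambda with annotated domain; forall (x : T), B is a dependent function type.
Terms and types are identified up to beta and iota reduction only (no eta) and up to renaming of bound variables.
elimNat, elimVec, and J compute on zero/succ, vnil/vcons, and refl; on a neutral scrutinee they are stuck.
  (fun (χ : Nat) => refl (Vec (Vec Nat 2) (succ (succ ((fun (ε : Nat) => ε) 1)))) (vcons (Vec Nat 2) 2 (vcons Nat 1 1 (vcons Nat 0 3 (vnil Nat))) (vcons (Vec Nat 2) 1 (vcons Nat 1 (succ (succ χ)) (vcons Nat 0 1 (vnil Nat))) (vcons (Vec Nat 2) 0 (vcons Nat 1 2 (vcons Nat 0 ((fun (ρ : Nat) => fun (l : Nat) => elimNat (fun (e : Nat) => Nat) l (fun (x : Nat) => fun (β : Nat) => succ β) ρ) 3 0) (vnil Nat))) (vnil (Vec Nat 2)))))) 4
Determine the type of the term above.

the term's type:
  Eq (Vec (Vec Nat 2) 3) (vcons (Vec Nat 2) 2 (vcons Nat 1 1 (vcons Nat 0 3 (vnil Nat))) (vcons (Vec Nat 2) 1 (vcons Nat 1 6 (vcons Nat 0 1 (vnil Nat))) (vcons (Vec Nat 2) 0 (vcons Nat 1 2 (vcons Nat 0 3 (vnil Nat))) (vnil (Vec Nat 2))))) (vcons (Vec Nat 2) 2 (vcons Nat 1 1 (vcons Nat 0 3 (vnil Nat))) (vcons (Vec Nat 2) 1 (vcons Nat 1 6 (vcons Nat 0 1 (vnil Nat))) (vcons (Vec Nat 2) 0 (vcons Nat 1 2 (vcons Nat 0 3 (vnil Nat))) (vnil (Vec Nat 2)))))


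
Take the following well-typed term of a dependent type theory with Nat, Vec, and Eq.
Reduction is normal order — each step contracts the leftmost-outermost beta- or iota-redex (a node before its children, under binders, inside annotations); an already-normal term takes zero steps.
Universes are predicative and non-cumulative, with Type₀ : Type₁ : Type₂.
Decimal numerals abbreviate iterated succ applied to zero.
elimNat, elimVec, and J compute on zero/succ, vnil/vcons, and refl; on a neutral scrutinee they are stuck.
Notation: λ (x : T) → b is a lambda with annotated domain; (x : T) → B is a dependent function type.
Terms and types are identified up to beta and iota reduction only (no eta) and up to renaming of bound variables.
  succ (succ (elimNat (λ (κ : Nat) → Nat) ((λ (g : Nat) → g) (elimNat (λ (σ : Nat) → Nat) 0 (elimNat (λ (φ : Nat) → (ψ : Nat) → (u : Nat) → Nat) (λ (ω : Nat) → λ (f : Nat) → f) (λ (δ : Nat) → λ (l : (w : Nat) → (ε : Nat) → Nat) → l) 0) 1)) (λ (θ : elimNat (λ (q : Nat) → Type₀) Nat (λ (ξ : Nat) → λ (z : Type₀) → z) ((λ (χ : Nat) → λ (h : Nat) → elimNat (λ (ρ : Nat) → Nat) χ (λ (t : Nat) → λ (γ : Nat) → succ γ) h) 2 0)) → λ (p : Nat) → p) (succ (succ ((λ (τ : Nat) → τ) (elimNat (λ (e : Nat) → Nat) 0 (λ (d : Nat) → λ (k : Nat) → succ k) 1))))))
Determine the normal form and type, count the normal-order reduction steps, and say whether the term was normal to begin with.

reduced normal form:
  2
type:
  Nat
reduction steps (normal order): 31
term was already normal: no
first contracted redex: an elimNat iota-redex


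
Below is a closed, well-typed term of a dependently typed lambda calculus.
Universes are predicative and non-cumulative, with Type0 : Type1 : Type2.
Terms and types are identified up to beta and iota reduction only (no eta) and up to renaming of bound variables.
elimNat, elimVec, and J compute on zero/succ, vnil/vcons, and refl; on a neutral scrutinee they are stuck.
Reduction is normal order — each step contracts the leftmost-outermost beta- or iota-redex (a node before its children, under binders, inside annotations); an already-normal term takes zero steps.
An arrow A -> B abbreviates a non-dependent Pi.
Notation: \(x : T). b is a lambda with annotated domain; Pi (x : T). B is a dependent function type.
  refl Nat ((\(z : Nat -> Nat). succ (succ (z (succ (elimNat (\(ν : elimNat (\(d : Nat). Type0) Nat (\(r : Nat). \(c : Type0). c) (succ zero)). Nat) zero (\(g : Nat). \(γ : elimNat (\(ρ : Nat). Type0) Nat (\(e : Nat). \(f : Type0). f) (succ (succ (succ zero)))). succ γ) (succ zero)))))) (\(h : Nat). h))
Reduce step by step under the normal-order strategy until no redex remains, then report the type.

normal-order reduction:
  refl Nat ((\(z : Nat -> Nat). succ (succ (z (succ (elimNat (\(ν : elimNat (\(d : Nat). Type0) Nat (\(r : Nat). \(c : Type0). c) (succ zero)). Nat) zero (\(g : Nat). \(γ : elimNat (\(ρ : Nat). Type0) Nat (\(e : Nat). \(f : Type0). f) (succ (succ (succ zero)))). succ γ) (succ zero)))))) (\(h : Nat). h))
  ~> refl Nat (succ (succ ((\(z : Nat). z) (succ (elimNat (\(ν : elimNat (\(d : Nat). Type0) Nat (\(r : Nat). \(c : Type0). c) (succ zero)). Nat) zero (\(g : Nat). \(γ : elimNat (\(ρ : Nat). Type0) Nat (\(e : Nat). \(f : Type0). f) (succ (succ (succ zero)))). succ γ) (succ zero))))))
  ~> refl Nat (succ (succ (succ (elimNat (\(z : elimNat (\(ν : Nat). Type0) Nat (\(d : Nat). \(r : Type0). r) (succ zero)). Nat) zero (\(c : Nat). \(g : elimNat (\(γ : Nat). Type0) Nat (\(ρ : Nat). \(e : Type0). e) (succ (succ (succ zero)))). succ g) (succ zero)))))
  ~> refl Nat (succ (succ (succ ((\(z : Nat). \(ν : elimNat (\(d : Nat). Type0) Nat (\(r : Nat). \(c : Type0). c) (succ (succ (succ zero)))). succ ν) zero (elimNat (\(g : elimNat (\(γ : Nat). Type0) Nat (\(ρ : Nat). \(e : Type0). e) (succ zero)). Nat) zero (\(f : Nat). \(h : elimNat (\(b : Nat). Type0) Nat (\(χ : Nat). \(x : Type0). x) (succ (succ (succ zero)))). succ h) zero)))))
  ~> refl Nat (succ (succ (succ ((\(z : elimNat (\(ν : Nat). Type0) Nat (\(d : Nat). \(r : Type0). r) (succ (succ (succ zero)))). succ z) (elimNat (\(c : elimNat (\(g : Nat). Type0) Nat (\(γ : Nat). \(ρ : Type0). ρ) (succ zero)). Nat) zero (\(e : Nat). \(f : elimNat (\(h : Nat). Type0) Nat (\(b : Nat). \(χ : Type0). χ) (succ (succ (succ zero)))). succ f) zero)))))
  ~> refl Nat (succ (succ (succ (succ (elimNat (\(z : elimNat (\(ν : Nat). Type0) Nat (\(d : Nat). \(r : Type0). r) (succ zero)). Nat) zero (\(c : Nat). \(g : elimNat (\(γ : Nat). Type0) Nat (\(ρ : Nat). \(e : Type0). e) (succ (succ (succ zero)))). succ g) zero)))))
  ~> refl Nat (succ (succ (succ (succ zero))))
inferred type:
  Eq Nat (succ (succ (succ (succ zero)))) (succ (succ (succ (succ zero))))


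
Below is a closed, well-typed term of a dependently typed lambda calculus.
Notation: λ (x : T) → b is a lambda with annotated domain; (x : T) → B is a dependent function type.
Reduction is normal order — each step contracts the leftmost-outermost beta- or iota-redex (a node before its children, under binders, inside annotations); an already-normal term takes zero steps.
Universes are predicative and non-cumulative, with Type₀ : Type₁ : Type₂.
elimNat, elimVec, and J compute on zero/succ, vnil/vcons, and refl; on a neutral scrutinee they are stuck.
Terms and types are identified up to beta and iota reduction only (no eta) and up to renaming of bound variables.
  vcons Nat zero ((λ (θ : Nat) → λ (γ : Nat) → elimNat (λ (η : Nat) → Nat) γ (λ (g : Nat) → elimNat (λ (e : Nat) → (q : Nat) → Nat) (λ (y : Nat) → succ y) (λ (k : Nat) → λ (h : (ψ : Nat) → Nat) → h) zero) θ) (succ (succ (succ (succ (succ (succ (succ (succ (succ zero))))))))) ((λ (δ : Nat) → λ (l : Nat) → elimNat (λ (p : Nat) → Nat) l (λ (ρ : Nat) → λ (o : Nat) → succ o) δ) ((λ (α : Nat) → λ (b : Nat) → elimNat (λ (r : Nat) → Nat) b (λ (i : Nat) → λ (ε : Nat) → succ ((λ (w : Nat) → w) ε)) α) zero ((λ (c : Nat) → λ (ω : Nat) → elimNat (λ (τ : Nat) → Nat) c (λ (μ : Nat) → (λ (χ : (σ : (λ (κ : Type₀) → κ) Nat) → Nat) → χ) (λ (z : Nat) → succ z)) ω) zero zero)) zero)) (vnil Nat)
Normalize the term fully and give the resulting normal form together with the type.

resulting normal form:
  vcons Nat zero (succ (succ (succ (succ (succ (succ (succ (succ (succ zero))))))))) (vnil Nat)
inferred type:
  Vec Nat (succ zero)
observation: the term reaches its normal form after 48 normal-order steps.


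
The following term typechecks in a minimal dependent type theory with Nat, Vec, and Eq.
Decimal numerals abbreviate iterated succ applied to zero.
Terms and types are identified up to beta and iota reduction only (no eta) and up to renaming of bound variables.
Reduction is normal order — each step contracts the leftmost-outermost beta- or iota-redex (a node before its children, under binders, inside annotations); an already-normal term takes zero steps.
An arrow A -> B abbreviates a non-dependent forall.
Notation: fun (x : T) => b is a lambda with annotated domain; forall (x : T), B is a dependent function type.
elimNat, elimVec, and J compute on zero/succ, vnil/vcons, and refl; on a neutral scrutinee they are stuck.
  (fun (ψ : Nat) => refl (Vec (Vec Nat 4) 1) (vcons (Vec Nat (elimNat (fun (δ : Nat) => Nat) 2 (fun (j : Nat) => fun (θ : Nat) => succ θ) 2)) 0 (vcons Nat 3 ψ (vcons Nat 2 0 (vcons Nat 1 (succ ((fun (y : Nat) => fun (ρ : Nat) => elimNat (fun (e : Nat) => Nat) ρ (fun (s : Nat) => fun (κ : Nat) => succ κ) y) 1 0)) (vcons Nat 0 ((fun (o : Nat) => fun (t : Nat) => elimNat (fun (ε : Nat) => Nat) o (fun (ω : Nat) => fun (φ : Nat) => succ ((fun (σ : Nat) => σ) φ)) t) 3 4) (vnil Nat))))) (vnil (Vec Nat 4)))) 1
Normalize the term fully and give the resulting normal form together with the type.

normal form:
  refl (Vec (Vec Nat 4) 1) (vcons (Vec Nat 4) 0 (vcons Nat 3 1 (vcons Nat 2 0 (vcons Nat 1 2 (vcons Nat 0 7 (vnil Nat))))) (vnil (Vec Nat 4)))
the term's type:
  Eq (Vec (Vec Nat 4) 1) (vcons (Vec Nat 4) 0 (vcons Nat 3 1 (vcons Nat 2 0 (vcons Nat 1 2 (vcons Nat 0 7 (vnil Nat))))) (vnil (Vec Nat 4))) (vcons (Vec Nat 4) 0 (vcons Nat 3 1 (vcons Nat 2 0 (vcons Nat 1 2 (vcons Nat 0 7 (vnil Nat))))) (vnil (Vec Nat 4)))


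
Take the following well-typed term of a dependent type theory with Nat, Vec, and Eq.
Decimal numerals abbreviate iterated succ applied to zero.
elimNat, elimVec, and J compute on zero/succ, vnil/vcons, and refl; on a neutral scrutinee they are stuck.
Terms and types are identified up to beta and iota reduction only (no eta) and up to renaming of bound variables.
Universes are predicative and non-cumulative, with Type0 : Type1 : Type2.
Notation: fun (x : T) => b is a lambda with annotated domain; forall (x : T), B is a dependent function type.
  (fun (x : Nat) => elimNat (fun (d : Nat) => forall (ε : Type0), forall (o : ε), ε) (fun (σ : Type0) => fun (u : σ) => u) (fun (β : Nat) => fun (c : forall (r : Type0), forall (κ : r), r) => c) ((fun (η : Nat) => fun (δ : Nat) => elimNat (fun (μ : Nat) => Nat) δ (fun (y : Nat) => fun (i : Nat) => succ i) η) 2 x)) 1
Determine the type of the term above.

the term's type:
  forall (x : Type0), forall (d : x), x


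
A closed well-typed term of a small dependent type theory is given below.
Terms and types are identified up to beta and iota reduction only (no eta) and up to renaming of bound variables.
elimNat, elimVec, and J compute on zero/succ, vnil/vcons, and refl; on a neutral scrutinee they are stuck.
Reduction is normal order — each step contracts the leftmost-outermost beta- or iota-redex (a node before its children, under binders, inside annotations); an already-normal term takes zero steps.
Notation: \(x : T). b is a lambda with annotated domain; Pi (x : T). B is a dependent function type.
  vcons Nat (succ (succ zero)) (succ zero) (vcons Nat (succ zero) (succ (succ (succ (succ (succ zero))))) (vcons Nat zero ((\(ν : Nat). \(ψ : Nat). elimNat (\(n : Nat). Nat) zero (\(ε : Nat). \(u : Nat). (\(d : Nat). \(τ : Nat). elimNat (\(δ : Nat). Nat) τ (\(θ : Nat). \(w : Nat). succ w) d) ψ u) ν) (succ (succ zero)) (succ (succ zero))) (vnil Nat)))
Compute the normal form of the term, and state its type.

normal form:
  vcons Nat (succ (succ zero)) (succ zero) (vcons Nat (succ zero) (succ (succ (succ (succ (succ zero))))) (vcons Nat zero (succ (succ (succ (succ zero)))) (vnil Nat)))
inferred type:
  Vec Nat (succ (succ (succ zero)))
observation: 27 normal-order steps separate the term from its normal form.


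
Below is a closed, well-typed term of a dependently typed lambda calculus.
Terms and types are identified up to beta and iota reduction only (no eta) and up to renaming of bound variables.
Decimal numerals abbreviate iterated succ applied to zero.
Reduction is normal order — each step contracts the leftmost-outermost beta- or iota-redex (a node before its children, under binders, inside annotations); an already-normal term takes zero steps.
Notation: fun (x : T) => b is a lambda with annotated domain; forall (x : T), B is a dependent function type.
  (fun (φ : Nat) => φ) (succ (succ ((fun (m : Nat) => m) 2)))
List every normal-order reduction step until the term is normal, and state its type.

reduction (normal order):
  (fun (φ : Nat) => φ) (succ (succ ((fun (m : Nat) => m) 2)))
  ~> succ (succ ((fun (φ : Nat) => φ) 2))
  ~> 4
the term's type:
  Nat


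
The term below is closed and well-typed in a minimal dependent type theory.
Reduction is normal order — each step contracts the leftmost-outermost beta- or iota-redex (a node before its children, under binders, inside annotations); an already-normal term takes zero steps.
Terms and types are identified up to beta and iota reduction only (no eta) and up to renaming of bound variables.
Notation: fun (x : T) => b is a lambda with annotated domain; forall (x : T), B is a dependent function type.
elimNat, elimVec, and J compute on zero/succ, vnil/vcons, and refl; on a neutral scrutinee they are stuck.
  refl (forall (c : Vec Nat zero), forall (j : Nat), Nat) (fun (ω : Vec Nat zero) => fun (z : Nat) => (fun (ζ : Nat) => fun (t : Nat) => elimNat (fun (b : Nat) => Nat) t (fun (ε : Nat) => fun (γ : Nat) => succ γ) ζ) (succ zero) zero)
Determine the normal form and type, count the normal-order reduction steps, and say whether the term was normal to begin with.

resulting normal form:
  refl (forall (c : Vec Nat zero), forall (j : Nat), Nat) (fun (ω : Vec Nat zero) => fun (z : Nat) => succ zero)
inferred type:
  Eq (forall (c : Vec Nat zero), forall (j : Nat), Nat) (fun (ω : Vec Nat zero) => fun (z : Nat) => succ zero) (fun (ζ : Vec Nat zero) => fun (t : Nat) => succ zero)
reduction steps (normal order): 6
already normal: no
first contracted redex: a beta-redex


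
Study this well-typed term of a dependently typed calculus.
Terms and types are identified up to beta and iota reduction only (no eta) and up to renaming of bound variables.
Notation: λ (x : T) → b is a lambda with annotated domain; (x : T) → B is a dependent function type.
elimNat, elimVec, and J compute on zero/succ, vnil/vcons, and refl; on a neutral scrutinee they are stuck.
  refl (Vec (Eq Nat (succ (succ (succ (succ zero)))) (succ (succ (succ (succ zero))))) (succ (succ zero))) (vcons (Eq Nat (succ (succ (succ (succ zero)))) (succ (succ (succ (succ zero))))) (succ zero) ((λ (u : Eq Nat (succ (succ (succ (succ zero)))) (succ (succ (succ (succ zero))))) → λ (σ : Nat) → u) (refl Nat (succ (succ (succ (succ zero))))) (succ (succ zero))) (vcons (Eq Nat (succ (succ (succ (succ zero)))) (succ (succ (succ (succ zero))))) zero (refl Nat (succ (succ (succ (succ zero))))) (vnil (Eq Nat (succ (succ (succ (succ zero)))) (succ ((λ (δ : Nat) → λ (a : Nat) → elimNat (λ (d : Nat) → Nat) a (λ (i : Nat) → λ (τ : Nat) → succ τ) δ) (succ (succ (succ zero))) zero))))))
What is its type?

the term's type:
  Eq (Vec (Eq Nat (succ (succ (succ (succ zero)))) (succ (succ (succ (succ zero))))) (succ (succ zero))) (vcons (Eq Nat (succ (succ (succ (succ zero)))) (succ (succ (succ (succ zero))))) (succ zero) (refl Nat (succ (succ (succ (succ zero))))) (vcons (Eq Nat (succ (succ (succ (succ zero)))) (succ (succ (succ (succ zero))))) zero (refl Nat (succ (succ (succ (succ zero))))) (vnil (Eq Nat (succ (succ (succ (succ zero)))) (succ (succ (succ (succ zero)))))))) (vcons (Eq Nat (succ (succ (succ (succ zero)))) (succ (succ (succ (succ zero))))) (succ zero) (refl Nat (succ (succ (succ (succ zero))))) (vcons (Eq Nat (succ (succ (succ (succ zero)))) (succ (succ (succ (succ zero))))) zero (refl Nat (succ (succ (succ (succ zero))))) (vnil (Eq Nat (succ (succ (succ (succ zero)))) (succ (succ (succ (succ zero))))))))


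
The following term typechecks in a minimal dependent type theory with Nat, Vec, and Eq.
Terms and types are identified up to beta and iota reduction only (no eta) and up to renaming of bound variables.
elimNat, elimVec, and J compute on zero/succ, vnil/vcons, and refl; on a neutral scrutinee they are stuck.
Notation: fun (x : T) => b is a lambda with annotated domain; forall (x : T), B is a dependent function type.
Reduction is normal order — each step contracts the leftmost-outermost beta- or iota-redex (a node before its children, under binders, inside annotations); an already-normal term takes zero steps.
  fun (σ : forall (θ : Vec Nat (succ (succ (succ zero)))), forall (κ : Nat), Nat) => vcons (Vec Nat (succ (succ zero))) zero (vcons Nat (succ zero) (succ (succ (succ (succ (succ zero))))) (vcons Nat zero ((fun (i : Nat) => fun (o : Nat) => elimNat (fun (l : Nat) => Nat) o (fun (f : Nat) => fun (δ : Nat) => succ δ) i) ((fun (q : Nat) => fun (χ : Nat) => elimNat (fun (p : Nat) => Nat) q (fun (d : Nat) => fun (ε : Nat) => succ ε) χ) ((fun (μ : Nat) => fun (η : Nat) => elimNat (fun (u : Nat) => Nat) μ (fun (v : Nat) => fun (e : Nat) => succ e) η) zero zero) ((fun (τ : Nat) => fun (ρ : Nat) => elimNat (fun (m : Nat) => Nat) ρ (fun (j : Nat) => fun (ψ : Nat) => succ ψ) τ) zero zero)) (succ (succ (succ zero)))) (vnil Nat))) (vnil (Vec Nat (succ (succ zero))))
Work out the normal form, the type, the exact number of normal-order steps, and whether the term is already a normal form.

reduced normal form:
  fun (σ : forall (θ : Vec Nat (succ (succ (succ zero)))), forall (κ : Nat), Nat) => vcons (Vec Nat (succ (succ zero))) zero (vcons Nat (succ zero) (succ (succ (succ (succ (succ zero))))) (vcons Nat zero (succ (succ (succ zero))) (vnil Nat))) (vnil (Vec Nat (succ (succ zero))))
the term's type:
  forall (σ : forall (θ : Vec Nat (succ (succ (succ zero)))), forall (κ : Nat), Nat), Vec (Vec Nat (succ (succ zero))) (succ zero)
normal-order step count: 12
term was already normal: no
first redex: a beta-redex


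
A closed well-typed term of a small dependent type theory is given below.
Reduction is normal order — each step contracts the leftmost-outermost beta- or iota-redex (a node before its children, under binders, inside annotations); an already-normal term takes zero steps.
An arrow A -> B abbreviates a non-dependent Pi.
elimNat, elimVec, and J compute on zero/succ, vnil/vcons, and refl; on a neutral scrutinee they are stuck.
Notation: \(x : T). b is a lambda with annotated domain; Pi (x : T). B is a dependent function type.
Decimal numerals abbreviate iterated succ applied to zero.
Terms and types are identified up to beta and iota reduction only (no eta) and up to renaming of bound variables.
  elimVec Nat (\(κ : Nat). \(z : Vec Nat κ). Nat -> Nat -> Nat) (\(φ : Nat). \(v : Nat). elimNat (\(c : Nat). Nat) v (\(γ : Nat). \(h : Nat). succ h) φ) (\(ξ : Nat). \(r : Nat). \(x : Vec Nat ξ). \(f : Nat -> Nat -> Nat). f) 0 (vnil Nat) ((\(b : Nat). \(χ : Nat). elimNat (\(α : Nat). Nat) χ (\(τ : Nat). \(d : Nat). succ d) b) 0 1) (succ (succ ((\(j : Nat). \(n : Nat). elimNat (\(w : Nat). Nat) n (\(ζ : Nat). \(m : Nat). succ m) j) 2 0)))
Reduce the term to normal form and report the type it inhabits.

resulting normal form:
  5
inferred type:
  Nat
observation: the leftmost-outermost redex is an elimVec iota-redex, and normalization takes 19 steps.


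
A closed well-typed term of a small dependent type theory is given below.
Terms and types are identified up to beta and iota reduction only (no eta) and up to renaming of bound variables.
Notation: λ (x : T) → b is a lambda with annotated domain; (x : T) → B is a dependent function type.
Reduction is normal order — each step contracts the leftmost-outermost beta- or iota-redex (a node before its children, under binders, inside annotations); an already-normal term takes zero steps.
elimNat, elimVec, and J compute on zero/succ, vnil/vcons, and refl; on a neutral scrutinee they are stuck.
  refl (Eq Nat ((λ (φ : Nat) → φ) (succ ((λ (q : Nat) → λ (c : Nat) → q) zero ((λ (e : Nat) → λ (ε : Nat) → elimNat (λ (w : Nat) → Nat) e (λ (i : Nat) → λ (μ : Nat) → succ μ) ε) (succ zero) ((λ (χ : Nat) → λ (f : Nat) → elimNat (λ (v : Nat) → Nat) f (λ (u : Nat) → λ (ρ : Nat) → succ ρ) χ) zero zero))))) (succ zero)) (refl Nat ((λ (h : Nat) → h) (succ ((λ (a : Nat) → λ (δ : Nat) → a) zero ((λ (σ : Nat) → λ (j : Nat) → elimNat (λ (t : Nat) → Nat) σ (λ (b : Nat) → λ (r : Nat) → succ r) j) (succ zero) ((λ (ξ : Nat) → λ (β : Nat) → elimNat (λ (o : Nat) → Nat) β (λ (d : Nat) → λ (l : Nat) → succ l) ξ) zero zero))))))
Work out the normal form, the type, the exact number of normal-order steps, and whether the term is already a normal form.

reduced normal form:
  refl (Eq Nat (succ zero) (succ zero)) (refl Nat (succ zero))
the term's type:
  Eq (Eq Nat (succ zero) (succ zero)) (refl Nat (succ zero)) (refl Nat (succ zero))
normal-order step count: 6
already normal: no
first redex: a beta-redex


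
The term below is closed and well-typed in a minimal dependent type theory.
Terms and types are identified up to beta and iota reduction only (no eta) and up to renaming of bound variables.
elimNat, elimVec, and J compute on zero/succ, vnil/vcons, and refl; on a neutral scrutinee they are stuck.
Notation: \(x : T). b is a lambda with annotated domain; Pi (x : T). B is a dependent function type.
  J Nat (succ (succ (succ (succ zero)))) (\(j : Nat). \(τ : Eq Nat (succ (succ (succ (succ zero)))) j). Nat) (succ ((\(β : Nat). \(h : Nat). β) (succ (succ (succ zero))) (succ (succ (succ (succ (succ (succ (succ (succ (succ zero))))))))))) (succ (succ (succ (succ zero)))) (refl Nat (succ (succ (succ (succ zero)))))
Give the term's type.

inferred type:
  Nat


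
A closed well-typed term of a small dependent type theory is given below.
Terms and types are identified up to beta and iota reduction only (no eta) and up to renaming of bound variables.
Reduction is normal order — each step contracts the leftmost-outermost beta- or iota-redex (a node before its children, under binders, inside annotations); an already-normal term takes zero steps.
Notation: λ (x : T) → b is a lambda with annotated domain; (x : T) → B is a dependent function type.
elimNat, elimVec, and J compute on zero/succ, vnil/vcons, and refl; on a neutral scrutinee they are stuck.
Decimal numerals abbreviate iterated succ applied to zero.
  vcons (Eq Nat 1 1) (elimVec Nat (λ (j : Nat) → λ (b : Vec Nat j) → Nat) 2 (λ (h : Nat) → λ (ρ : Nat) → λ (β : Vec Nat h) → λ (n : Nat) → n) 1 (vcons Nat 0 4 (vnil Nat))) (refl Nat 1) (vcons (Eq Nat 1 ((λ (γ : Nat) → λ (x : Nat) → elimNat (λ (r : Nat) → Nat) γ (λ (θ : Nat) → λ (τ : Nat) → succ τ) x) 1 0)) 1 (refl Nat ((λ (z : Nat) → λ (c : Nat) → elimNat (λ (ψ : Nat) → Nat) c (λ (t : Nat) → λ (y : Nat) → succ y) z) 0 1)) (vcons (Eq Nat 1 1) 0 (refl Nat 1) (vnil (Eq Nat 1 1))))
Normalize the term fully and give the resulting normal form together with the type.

reduced normal form:
  vcons (Eq Nat 1 1) 2 (refl Nat 1) (vcons (Eq Nat 1 1) 1 (refl Nat 1) (vcons (Eq Nat 1 1) 0 (refl Nat 1) (vnil (Eq Nat 1 1))))
type:
  Vec (Eq Nat 1 1) 3


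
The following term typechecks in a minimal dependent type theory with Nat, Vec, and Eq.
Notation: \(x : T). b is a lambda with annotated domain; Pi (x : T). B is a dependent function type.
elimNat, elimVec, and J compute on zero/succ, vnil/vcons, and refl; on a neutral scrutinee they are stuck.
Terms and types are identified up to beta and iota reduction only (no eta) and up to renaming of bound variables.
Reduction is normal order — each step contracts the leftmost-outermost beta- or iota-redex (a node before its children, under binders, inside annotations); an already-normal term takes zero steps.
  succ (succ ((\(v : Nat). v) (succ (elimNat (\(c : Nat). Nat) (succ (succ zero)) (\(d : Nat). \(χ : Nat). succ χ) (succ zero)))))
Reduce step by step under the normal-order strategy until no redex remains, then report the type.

normal-order reduction sequence:
  succ (succ ((\(v : Nat). v) (succ (elimNat (\(c : Nat). Nat) (succ (succ zero)) (\(d : Nat). \(χ : Nat). succ χ) (succ zero)))))
  ~> succ (succ (succ (elimNat (\(v : Nat). Nat) (succ (succ zero)) (\(c : Nat). \(d : Nat). succ d) (succ zero))))
  ~> succ (succ (succ ((\(v : Nat). \(c : Nat). succ c) zero (elimNat (\(d : Nat). Nat) (succ (succ zero)) (\(χ : Nat). \(z : Nat). succ z) zero))))
  ~> succ (succ (succ ((\(v : Nat). succ v) (elimNat (\(c : Nat). Nat) (succ (succ zero)) (\(d : Nat). \(χ : Nat). succ χ) zero))))
  ~> succ (succ (succ (succ (elimNat (\(v : Nat). Nat) (succ (succ zero)) (\(c : Nat). \(d : Nat). succ d) zero))))
  ~> succ (succ (succ (succ (succ (succ zero)))))
the term's type:
  Nat


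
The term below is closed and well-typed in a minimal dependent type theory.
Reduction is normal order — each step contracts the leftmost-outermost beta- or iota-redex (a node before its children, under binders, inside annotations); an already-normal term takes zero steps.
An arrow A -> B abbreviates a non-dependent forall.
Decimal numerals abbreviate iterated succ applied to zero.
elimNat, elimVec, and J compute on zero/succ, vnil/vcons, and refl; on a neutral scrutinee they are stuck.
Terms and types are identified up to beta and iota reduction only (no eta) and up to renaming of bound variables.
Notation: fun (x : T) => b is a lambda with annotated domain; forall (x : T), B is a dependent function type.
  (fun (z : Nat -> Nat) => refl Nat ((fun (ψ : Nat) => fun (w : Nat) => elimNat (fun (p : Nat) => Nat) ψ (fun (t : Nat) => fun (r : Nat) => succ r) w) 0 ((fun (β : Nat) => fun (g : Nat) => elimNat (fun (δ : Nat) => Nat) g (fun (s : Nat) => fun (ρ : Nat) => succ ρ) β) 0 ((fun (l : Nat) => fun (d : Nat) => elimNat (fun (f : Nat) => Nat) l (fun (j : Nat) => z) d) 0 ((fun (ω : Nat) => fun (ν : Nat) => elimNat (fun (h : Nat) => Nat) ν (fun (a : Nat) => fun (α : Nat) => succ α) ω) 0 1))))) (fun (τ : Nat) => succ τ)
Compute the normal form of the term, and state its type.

resulting normal form:
  refl Nat 1
inferred type:
  Eq Nat 1 1


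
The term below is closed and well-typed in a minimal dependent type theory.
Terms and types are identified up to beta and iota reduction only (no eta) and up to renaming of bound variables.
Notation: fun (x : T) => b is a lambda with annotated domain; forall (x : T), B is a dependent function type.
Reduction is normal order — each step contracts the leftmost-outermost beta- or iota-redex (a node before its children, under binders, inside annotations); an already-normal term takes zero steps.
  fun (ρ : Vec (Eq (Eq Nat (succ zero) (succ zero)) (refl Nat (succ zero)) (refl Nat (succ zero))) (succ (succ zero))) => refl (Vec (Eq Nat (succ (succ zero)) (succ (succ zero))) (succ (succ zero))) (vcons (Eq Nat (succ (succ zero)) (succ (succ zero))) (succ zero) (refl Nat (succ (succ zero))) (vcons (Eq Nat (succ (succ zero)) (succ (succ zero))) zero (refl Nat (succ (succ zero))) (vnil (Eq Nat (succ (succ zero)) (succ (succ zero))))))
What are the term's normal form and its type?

resulting normal form:
  fun (ρ : Vec (Eq (Eq Nat (succ zero) (succ zero)) (refl Nat (succ zero)) (refl Nat (succ zero))) (succ (succ zero))) => refl (Vec (Eq Nat (succ (succ zero)) (succ (succ zero))) (succ (succ zero))) (vcons (Eq Nat (succ (succ zero)) (succ (succ zero))) (succ zero) (refl Nat (succ (succ zero))) (vcons (Eq Nat (succ (succ zero)) (succ (succ zero))) zero (refl Nat (succ (succ zero))) (vnil (Eq Nat (succ (succ zero)) (succ (succ zero))))))
the term's type:
  forall (ρ : Vec (Eq (Eq Nat (succ zero) (succ zero)) (refl Nat (succ zero)) (refl Nat (succ zero))) (succ (succ zero))), Eq (Vec (Eq Nat (succ (succ zero)) (succ (succ zero))) (succ (succ zero))) (vcons (Eq Nat (succ (succ zero)) (succ (succ zero))) (succ zero) (refl Nat (succ (succ zero))) (vcons (Eq Nat (succ (succ zero)) (succ (succ zero))) zero (refl Nat (succ (succ zero))) (vnil (Eq Nat (succ (succ zero)) (succ (succ zero)))))) (vcons (Eq Nat (succ (succ zero)) (succ (succ zero))) (succ zero) (refl Nat (succ (succ zero))) (vcons (Eq Nat (succ (succ zero)) (succ (succ zero))) zero (refl Nat (succ (succ zero))) (vnil (Eq Nat (succ (succ zero)) (succ (succ zero))))))
observation: no redex remains anywhere in the term; it is its own normal form.


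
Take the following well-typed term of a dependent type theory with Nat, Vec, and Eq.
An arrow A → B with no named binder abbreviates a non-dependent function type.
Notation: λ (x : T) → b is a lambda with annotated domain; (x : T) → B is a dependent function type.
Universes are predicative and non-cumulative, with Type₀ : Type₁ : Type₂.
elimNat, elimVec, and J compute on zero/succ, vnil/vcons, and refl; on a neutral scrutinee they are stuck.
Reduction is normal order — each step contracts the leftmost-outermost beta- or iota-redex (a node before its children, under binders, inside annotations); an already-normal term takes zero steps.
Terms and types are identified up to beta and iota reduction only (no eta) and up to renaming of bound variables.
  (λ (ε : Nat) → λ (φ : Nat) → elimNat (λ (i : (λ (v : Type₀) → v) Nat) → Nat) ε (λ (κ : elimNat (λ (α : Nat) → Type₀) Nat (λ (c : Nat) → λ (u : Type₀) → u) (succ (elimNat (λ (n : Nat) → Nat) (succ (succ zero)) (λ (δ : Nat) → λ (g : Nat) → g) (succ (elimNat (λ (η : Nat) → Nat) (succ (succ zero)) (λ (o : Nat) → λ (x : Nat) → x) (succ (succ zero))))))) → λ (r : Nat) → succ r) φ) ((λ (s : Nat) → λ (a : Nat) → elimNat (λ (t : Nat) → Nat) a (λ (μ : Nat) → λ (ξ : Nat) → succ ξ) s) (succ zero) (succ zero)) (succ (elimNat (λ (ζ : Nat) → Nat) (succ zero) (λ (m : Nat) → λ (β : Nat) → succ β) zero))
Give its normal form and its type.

normal form:
  succ (succ (succ (succ zero)))
inferred type:
  Nat
observation: reduction starts at a beta-redex, and 44 normal-order steps reach the normal form.


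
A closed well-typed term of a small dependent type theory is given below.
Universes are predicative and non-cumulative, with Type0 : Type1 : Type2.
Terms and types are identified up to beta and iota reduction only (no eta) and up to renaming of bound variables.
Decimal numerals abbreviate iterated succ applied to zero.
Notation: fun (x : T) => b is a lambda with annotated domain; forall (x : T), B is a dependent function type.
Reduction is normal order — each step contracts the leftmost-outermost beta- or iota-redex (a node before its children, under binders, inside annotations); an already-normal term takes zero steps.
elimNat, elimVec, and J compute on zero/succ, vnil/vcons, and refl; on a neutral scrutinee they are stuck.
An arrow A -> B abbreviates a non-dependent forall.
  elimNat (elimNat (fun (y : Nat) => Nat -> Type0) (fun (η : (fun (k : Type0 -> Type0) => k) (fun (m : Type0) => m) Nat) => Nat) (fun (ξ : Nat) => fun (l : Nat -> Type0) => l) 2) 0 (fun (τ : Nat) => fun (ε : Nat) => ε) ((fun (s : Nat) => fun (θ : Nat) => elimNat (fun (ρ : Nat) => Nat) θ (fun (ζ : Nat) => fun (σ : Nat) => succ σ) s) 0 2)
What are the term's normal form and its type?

reduced normal form:
  0
the term's type:
  Nat


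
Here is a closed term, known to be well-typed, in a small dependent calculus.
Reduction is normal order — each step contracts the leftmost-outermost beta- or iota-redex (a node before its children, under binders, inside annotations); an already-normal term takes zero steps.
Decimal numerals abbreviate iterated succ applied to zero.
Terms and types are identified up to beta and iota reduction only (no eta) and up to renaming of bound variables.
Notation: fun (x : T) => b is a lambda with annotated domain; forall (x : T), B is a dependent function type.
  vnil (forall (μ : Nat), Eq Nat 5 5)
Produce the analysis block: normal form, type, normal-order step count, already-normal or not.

reduced normal form:
  vnil (forall (μ : Nat), Eq Nat 5 5)
type:
  Vec (forall (μ : Nat), Eq Nat 5 5) 0
normal-order step count: 0
started in normal form: yes


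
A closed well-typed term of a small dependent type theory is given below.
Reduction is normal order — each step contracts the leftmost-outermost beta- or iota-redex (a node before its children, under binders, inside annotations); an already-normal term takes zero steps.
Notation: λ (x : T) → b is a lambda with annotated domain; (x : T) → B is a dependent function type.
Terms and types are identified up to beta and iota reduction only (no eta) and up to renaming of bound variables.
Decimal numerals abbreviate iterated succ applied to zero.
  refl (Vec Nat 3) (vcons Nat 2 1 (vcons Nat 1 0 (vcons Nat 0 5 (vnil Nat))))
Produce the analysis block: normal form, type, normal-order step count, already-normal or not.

reduced normal form:
  refl (Vec Nat 3) (vcons Nat 2 1 (vcons Nat 1 0 (vcons Nat 0 5 (vnil Nat))))
inferred type:
  Eq (Vec Nat 3) (vcons Nat 2 1 (vcons Nat 1 0 (vcons Nat 0 5 (vnil Nat)))) (vcons Nat 2 1 (vcons Nat 1 0 (vcons Nat 0 5 (vnil Nat))))
steps to reach normal form (normal order): 0
term was already normal: yes
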